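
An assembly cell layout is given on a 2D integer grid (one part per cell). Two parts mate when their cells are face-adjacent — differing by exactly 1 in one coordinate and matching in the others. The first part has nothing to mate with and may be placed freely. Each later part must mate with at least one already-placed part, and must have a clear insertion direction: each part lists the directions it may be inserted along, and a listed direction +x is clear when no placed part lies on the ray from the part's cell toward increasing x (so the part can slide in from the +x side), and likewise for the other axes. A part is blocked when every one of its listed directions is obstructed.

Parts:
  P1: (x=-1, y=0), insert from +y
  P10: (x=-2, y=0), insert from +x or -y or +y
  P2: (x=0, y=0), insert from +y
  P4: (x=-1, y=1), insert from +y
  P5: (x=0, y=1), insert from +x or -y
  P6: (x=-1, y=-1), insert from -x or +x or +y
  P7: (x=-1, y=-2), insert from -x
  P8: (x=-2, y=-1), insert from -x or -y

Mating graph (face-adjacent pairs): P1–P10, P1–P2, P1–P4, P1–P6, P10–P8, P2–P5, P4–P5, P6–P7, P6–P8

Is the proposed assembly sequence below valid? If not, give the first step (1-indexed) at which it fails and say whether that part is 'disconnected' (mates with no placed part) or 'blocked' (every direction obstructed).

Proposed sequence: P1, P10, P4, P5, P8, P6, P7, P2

Invalid at step 8 (blocked)

1. P1@(-1, 0) [+y clear] — {P1}
2. P10@(-2, 0) [-y clear] — {P1, P10}
3. P4@(-1, 1) [+y clear] — {P1, P10, P4}
4. P5@(0, 1) [+x clear] — {P1, P10, P4, P5}
5. P8@(-2, -1) [-x clear] — {P1, P10, P4, P5, P8}
6. P6@(-1, -1) [+x clear] — {P1, P10, P4, P5, P6, P8}
7. P7@(-1, -2) [-x clear] — {P1, P10, P4, P5, P6, P7, P8}
8. P2@(0, 0) — +y all obstructed ⇒ blocked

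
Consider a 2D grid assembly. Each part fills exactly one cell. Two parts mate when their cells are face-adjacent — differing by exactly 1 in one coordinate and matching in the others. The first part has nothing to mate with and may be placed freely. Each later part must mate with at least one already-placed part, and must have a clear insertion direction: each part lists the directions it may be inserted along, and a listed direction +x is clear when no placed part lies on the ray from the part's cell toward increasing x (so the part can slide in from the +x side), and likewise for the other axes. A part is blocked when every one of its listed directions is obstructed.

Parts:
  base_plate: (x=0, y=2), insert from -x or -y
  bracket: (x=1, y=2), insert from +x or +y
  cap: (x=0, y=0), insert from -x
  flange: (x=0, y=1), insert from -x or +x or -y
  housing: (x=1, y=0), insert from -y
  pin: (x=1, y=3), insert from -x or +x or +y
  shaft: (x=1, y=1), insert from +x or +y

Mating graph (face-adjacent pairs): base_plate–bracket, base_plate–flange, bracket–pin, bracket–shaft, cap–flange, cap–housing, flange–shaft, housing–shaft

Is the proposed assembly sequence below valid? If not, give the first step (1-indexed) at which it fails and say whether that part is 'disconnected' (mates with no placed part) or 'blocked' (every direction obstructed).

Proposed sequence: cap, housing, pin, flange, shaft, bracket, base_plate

Invalid at step 3 (disconnected)

1. cap@(0, 0) [-x clear] — {cap}
2. housing@(1, 0) [-y clear] — {cap, housing}
3. pin@(1, 3) — no placed neighbour ⇒ disconnected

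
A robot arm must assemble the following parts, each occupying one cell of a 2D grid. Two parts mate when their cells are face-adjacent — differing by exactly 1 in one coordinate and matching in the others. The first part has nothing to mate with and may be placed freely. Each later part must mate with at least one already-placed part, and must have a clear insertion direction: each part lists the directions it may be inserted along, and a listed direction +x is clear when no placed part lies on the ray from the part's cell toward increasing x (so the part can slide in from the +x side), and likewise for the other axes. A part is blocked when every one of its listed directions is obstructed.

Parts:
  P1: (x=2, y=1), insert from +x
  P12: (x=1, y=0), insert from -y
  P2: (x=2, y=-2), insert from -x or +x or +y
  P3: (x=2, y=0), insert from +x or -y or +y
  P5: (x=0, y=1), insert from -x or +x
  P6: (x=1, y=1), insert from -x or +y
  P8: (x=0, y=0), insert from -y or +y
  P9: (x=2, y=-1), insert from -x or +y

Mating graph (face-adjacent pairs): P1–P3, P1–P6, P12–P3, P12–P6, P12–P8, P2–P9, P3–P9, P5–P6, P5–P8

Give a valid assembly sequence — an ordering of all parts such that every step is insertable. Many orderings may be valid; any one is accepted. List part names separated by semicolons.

P9; P2; P3; P12; P6; P5; P1; P8

1. P9@(2, -1) [-x clear] — {P9}
2. P2@(2, -2) [-x clear] — {P2, P9}
3. P3@(2, 0) [+x clear] — {P2, P3, P9}
4. P12@(1, 0) [-y clear] — {P12, P2, P3, P9}
5. P6@(1, 1) [-x clear] — {P12, P2, P3, P6, P9}
6. P5@(0, 1) [-x clear] — {P12, P2, P3, P5, P6, P9}
7. P1@(2, 1) [+x clear] — {P1, P12, P2, P3, P5, P6, P9}
8. P8@(0, 0) [-y clear] — {P1, P12, P2, P3, P5, P6, P8, P9}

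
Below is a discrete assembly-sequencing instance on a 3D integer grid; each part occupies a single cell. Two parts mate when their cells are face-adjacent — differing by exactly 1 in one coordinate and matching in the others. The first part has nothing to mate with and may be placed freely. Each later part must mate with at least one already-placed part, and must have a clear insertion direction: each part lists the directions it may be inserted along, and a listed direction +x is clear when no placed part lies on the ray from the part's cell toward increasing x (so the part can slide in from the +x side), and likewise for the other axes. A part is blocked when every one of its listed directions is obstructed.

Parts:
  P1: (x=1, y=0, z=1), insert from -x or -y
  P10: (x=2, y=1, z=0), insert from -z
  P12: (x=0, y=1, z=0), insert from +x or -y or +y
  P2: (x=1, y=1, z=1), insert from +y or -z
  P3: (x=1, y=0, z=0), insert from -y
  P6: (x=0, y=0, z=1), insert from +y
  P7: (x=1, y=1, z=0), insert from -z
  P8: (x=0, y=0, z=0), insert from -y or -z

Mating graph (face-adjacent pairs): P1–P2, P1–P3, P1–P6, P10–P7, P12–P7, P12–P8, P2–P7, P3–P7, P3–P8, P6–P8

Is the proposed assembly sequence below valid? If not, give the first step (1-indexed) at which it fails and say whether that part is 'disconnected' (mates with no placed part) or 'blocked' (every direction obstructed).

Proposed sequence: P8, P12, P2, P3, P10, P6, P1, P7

1. P8@(0, 0, 0) [-y clear] — {P8}
2. P12@(0, 1, 0) [+x clear] — {P12, P8}
3. P2@(1, 1, 1) — no placed neighbour ⇒ disconnected

Invalid at step 3 (disconnected)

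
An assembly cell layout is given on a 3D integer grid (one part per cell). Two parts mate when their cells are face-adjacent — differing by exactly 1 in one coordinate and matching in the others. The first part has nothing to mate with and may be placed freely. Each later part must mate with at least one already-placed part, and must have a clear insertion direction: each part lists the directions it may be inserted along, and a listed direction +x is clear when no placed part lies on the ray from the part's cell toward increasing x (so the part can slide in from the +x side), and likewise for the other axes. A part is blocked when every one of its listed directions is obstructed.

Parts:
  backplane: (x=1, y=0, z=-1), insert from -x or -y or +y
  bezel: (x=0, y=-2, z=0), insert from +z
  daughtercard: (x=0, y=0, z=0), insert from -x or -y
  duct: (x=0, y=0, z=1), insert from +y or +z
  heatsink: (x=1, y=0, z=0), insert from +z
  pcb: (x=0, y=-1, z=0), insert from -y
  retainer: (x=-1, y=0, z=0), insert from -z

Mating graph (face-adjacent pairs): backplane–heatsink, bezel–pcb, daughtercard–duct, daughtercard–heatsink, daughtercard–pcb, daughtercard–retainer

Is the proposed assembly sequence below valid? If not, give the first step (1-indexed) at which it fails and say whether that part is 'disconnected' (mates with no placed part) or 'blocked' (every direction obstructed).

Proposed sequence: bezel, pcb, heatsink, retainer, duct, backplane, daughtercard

1. bezel@(0, -2, 0) [+z clear] — {bezel}
2. pcb@(0, -1, 0) — -y all obstructed ⇒ blocked

Invalid at step 2 (blocked)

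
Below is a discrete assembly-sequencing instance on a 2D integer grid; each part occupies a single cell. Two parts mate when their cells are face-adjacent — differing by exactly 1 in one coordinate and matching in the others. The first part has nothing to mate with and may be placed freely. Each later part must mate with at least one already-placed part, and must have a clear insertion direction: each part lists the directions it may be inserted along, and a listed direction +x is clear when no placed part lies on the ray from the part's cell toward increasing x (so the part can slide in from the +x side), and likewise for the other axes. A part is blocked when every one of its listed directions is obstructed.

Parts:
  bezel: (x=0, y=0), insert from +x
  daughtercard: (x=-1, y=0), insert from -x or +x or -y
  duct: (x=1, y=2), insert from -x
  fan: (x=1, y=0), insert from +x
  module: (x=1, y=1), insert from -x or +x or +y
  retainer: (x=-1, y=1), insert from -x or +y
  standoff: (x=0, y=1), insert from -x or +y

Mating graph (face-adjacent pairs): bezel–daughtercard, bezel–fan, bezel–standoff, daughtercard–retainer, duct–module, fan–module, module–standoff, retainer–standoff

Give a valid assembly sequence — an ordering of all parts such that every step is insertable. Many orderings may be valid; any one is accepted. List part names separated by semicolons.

bezel; standoff; module; duct; daughtercard; fan; retainer

1. bezel@(0, 0) [+x clear] — {bezel}
2. standoff@(0, 1) [-x clear] — {bezel, standoff}
3. module@(1, 1) [+x clear] — {bezel, module, standoff}
4. duct@(1, 2) [-x clear] — {bezel, duct, module, standoff}
5. daughtercard@(-1, 0) [-x clear] — {bezel, daughtercard, duct, module, standoff}
6. fan@(1, 0) [+x clear] — {bezel, daughtercard, duct, fan, module, standoff}
7. retainer@(-1, 1) [-x clear] — {bezel, daughtercard, duct, fan, module, retainer, standoff}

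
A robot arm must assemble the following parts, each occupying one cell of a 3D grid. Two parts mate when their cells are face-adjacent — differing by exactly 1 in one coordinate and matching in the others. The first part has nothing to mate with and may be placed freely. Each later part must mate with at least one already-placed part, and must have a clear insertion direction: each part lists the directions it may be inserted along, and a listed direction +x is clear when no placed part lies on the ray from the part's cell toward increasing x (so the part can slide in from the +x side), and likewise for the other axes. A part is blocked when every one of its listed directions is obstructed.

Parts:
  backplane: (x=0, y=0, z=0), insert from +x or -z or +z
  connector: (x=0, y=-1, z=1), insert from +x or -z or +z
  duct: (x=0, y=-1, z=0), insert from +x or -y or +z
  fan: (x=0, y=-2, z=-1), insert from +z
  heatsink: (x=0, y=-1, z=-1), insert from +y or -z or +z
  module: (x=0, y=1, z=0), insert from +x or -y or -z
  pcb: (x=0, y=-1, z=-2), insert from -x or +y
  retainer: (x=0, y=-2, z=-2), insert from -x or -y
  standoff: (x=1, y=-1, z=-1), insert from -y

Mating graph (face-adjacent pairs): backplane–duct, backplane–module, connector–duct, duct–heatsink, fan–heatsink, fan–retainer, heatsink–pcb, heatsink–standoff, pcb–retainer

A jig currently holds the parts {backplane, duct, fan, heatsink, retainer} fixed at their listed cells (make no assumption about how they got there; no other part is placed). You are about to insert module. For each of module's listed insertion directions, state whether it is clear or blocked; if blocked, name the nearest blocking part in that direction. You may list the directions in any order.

+x: ray from module(0, 1, 0) has no placed part ⇒ clear
-y: nearest on ray is backplane@(0, 0, 0) ⇒ blocked
-z: ray from module(0, 1, 0) has no placed part ⇒ clear

+x: clear; -y: blocked by backplane; -z: clear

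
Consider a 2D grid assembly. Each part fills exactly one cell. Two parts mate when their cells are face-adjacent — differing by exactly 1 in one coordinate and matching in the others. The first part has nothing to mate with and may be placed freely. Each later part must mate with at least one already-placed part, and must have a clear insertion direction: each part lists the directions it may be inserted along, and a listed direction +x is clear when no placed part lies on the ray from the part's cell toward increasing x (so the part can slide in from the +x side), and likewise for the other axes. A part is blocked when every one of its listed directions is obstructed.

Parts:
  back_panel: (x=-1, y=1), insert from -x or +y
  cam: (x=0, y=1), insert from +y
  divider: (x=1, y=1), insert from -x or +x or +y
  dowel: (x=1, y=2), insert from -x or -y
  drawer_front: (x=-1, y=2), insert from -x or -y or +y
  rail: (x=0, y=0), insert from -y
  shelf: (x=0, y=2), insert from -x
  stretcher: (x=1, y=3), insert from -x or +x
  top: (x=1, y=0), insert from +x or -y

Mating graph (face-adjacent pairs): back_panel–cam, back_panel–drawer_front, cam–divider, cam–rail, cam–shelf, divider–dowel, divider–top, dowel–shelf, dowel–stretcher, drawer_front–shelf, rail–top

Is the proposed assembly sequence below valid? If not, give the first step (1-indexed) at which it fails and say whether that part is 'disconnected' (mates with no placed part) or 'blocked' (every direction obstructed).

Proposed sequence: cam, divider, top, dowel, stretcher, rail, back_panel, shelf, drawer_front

1. cam@(0, 1) [+y clear] — {cam}
2. divider@(1, 1) [+x clear] — {cam, divider}
3. top@(1, 0) [+x clear] — {cam, divider, top}
4. dowel@(1, 2) [-x clear] — {cam, divider, dowel, top}
5. stretcher@(1, 3) [-x clear] — {cam, divider, dowel, stretcher, top}
6. rail@(0, 0) [-y clear] — {cam, divider, dowel, rail, stretcher, top}
7. back_panel@(-1, 1) [-x clear] — {back_panel, cam, divider, dowel, rail, stretcher, top}
8. shelf@(0, 2) [-x clear] — {back_panel, cam, divider, dowel, rail, shelf, stretcher, top}
9. drawer_front@(-1, 2) [-x clear] — {back_panel, cam, divider, dowel, drawer_front, rail, shelf, stretcher, top}

Valid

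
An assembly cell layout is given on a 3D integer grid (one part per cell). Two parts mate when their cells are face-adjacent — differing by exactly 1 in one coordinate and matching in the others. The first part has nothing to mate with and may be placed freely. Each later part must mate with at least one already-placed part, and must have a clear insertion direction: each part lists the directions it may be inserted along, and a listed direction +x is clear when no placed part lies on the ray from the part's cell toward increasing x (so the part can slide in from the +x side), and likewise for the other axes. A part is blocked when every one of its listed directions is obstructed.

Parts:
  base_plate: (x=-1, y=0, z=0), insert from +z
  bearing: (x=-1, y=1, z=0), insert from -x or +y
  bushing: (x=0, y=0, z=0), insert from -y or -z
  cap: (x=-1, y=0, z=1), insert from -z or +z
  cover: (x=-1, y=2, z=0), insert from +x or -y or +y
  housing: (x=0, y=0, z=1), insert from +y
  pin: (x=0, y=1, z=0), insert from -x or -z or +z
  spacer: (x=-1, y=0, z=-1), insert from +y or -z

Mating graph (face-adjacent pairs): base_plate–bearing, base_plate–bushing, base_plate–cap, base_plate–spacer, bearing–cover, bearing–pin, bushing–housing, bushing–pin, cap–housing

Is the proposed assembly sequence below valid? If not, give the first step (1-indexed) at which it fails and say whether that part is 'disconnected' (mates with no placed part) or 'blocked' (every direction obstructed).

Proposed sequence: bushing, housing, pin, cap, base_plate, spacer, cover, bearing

Invalid at step 5 (blocked)

1. bushing@(0, 0, 0) [-y clear] — {bushing}
2. housing@(0, 0, 1) [+y clear] — {bushing, housing}
3. pin@(0, 1, 0) [-x clear] — {bushing, housing, pin}
4. cap@(-1, 0, 1) [-z clear] — {bushing, cap, housing, pin}
5. base_plate@(-1, 0, 0) — +z all obstructed ⇒ blocked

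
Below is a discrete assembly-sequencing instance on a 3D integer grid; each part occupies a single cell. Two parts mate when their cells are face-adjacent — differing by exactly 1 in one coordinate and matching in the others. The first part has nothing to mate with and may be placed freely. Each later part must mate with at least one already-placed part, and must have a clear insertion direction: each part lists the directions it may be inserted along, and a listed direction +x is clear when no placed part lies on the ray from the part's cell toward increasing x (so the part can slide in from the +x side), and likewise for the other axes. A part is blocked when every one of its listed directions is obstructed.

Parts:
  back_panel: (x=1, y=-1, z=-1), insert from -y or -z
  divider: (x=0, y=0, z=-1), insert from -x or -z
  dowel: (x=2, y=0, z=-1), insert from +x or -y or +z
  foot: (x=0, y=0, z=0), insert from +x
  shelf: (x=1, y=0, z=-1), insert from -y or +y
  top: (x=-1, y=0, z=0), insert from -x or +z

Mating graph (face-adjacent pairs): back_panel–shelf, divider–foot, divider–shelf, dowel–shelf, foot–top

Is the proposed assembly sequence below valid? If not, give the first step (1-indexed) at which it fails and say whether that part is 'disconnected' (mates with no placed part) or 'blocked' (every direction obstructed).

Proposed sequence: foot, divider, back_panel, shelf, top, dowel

1. foot@(0, 0, 0) [+x clear] — {foot}
2. divider@(0, 0, -1) [-x clear] — {divider, foot}
3. back_panel@(1, -1, -1) — no placed neighbour ⇒ disconnected

Invalid at step 3 (disconnected)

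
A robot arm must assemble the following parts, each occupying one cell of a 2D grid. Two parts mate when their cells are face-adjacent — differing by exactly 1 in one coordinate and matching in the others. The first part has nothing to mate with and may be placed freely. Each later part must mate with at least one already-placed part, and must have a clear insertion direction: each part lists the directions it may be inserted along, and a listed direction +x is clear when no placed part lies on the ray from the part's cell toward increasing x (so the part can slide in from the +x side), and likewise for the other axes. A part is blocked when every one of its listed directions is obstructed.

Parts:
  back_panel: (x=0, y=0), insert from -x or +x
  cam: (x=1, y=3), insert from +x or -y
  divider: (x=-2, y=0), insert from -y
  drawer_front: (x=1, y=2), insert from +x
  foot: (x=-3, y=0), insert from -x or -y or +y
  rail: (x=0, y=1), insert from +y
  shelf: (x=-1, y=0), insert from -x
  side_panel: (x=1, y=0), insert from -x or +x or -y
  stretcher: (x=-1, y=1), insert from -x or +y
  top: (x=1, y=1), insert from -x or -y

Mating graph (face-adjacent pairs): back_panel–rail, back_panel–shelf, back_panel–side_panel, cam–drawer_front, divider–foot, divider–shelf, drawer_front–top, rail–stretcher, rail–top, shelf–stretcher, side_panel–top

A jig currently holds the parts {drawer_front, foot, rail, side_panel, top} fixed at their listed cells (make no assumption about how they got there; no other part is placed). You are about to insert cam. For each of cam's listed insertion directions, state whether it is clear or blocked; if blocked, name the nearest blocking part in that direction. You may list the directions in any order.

+x: ray from cam(1, 3) has no placed part ⇒ clear
-y: nearest on ray is drawer_front@(1, 2) ⇒ blocked

+x: clear; -y: blocked by drawer_front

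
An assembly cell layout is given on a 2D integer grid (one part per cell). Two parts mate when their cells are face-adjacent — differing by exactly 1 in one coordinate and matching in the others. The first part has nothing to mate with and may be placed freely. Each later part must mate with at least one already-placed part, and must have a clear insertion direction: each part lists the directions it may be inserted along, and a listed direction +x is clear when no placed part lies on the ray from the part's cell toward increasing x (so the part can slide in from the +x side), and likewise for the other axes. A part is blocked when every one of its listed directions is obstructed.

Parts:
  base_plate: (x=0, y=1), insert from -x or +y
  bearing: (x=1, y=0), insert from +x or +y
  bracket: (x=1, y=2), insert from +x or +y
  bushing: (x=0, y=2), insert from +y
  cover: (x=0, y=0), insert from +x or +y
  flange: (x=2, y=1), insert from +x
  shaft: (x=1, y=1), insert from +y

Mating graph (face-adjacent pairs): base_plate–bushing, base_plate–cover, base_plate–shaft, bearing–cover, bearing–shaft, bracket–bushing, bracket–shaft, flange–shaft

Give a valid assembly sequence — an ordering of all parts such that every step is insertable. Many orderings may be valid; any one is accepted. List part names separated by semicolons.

1. bearing@(1, 0) [+x clear] — {bearing}
2. cover@(0, 0) [+y clear] — {bearing, cover}
3. base_plate@(0, 1) [-x clear] — {base_plate, bearing, cover}
4. bushing@(0, 2) [+y clear] — {base_plate, bearing, bushing, cover}
5. shaft@(1, 1) [+y clear] — {base_plate, bearing, bushing, cover, shaft}
6. bracket@(1, 2) [+x clear] — {base_plate, bearing, bracket, bushing, cover, shaft}
7. flange@(2, 1) [+x clear] — {base_plate, bearing, bracket, bushing, cover, flange, shaft}

bearing; cover; base_plate; bushing; shaft; bracket; flange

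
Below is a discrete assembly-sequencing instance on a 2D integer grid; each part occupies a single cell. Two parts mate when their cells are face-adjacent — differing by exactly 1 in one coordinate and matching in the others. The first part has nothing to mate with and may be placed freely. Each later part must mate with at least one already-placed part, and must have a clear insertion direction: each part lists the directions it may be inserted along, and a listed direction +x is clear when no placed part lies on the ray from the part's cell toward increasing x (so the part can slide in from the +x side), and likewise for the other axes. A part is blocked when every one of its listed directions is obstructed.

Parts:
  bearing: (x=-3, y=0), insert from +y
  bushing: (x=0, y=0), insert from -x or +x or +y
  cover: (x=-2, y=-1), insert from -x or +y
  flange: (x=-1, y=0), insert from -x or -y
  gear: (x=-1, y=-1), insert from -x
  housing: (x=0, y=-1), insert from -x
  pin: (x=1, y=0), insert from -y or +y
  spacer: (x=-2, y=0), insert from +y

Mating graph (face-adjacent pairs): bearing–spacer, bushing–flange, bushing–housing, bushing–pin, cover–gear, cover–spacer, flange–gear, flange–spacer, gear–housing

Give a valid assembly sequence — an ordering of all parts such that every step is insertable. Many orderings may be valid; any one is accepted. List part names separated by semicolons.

1. flange@(-1, 0) [-x clear] — {flange}
2. bushing@(0, 0) [+x clear] — {bushing, flange}
3. pin@(1, 0) [-y clear] — {bushing, flange, pin}
4. housing@(0, -1) [-x clear] — {bushing, flange, housing, pin}
5. gear@(-1, -1) [-x clear] — {bushing, flange, gear, housing, pin}
6. cover@(-2, -1) [-x clear] — {bushing, cover, flange, gear, housing, pin}
7. spacer@(-2, 0) [+y clear] — {bushing, cover, flange, gear, housing, pin, spacer}
8. bearing@(-3, 0) [+y clear] — {bearing, bushing, cover, flange, gear, housing, pin, spacer}

flange; bushing; pin; housing; gear; cover; spacer; bearing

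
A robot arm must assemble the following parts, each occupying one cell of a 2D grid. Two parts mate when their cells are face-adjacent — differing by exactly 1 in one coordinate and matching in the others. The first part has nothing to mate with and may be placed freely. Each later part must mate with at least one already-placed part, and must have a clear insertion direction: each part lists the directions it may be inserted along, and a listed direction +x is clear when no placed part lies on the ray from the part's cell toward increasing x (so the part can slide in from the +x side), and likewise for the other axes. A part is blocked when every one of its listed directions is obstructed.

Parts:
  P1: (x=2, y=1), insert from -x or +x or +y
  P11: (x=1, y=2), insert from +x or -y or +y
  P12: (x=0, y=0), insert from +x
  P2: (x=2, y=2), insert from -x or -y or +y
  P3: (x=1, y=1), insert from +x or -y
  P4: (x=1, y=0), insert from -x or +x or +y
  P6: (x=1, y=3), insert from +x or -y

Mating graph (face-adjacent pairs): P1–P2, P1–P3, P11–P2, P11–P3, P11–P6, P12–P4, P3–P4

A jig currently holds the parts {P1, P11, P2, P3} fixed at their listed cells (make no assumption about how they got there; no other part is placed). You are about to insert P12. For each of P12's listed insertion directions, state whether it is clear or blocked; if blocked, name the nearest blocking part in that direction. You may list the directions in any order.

+x: ray from P12(0, 0) has no placed part ⇒ clear

+x: clear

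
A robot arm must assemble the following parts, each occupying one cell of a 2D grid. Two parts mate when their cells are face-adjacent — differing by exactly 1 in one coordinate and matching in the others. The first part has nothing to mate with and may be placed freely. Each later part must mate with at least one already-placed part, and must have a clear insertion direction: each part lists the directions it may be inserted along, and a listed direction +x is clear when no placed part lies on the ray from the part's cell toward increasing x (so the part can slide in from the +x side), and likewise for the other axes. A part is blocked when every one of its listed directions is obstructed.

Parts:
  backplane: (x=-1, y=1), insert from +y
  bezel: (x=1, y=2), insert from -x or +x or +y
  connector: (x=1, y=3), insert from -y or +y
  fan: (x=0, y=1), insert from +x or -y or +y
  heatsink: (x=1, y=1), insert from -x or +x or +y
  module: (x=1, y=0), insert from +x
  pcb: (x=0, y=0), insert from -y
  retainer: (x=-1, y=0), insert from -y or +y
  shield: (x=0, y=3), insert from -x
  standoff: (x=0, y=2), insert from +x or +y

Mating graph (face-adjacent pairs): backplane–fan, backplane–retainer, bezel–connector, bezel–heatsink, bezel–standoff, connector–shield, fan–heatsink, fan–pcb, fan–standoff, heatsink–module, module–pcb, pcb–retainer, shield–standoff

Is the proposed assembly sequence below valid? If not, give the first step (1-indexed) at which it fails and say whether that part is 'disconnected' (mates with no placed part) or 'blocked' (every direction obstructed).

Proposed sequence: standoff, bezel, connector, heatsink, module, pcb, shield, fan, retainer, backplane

Invalid at step 8 (blocked)

1. standoff@(0, 2) [+x clear] — {standoff}
2. bezel@(1, 2) [+x clear] — {bezel, standoff}
3. connector@(1, 3) [+y clear] — {bezel, connector, standoff}
4. heatsink@(1, 1) [-x clear] — {bezel, connector, heatsink, standoff}
5. module@(1, 0) [+x clear] — {bezel, connector, heatsink, module, standoff}
6. pcb@(0, 0) [-y clear] — {bezel, connector, heatsink, module, pcb, standoff}
7. shield@(0, 3) [-x clear] — {bezel, connector, heatsink, module, pcb, shield, standoff}
8. fan@(0, 1) — +x/-y/+y all obstructed ⇒ blocked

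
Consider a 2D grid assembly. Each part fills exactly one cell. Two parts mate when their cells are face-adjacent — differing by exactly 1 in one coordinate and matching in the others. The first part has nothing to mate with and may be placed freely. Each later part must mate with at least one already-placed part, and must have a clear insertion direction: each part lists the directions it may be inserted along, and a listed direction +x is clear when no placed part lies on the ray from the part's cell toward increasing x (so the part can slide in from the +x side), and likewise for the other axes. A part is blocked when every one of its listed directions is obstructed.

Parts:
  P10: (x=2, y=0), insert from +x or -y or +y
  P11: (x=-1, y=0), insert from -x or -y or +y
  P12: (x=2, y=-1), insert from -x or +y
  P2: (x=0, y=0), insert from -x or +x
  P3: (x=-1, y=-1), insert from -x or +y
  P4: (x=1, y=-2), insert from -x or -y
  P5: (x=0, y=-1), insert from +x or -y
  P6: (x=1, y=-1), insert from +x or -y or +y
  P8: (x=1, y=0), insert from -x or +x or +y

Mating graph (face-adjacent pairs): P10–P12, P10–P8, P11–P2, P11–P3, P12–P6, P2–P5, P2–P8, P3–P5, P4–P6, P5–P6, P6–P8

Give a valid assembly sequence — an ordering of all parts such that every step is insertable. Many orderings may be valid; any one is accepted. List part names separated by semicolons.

P11; P3; P5; P6; P12; P4; P2; P10; P8

1. P11@(-1, 0) [-x clear] — {P11}
2. P3@(-1, -1) [-x clear] — {P11, P3}
3. P5@(0, -1) [+x clear] — {P11, P3, P5}
4. P6@(1, -1) [+x clear] — {P11, P3, P5, P6}
5. P12@(2, -1) [+y clear] — {P11, P12, P3, P5, P6}
6. P4@(1, -2) [-x clear] — {P11, P12, P3, P4, P5, P6}
7. P2@(0, 0) [+x clear] — {P11, P12, P2, P3, P4, P5, P6}
8. P10@(2, 0) [+x clear] — {P10, P11, P12, P2, P3, P4, P5, P6}
9. P8@(1, 0) [+y clear] — {P10, P11, P12, P2, P3, P4, P5, P6, P8}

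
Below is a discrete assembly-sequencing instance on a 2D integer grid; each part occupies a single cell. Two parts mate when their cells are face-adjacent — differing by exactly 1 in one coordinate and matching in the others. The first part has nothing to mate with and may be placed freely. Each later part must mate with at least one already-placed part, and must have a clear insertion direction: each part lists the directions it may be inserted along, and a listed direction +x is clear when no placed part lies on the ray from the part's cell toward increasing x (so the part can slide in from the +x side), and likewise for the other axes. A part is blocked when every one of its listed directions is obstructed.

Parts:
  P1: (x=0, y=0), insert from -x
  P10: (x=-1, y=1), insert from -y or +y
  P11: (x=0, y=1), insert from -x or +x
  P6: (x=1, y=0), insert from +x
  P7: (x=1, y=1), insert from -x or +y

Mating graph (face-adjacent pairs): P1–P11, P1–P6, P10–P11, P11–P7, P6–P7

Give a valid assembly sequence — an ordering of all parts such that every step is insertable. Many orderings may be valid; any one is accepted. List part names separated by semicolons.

P10; P11; P1; P6; P7

1. P10@(-1, 1) [-y clear] — {P10}
2. P11@(0, 1) [+x clear] — {P10, P11}
3. P1@(0, 0) [-x clear] — {P1, P10, P11}
4. P6@(1, 0) [+x clear] — {P1, P10, P11, P6}
5. P7@(1, 1) [+y clear] — {P1, P10, P11, P6, P7}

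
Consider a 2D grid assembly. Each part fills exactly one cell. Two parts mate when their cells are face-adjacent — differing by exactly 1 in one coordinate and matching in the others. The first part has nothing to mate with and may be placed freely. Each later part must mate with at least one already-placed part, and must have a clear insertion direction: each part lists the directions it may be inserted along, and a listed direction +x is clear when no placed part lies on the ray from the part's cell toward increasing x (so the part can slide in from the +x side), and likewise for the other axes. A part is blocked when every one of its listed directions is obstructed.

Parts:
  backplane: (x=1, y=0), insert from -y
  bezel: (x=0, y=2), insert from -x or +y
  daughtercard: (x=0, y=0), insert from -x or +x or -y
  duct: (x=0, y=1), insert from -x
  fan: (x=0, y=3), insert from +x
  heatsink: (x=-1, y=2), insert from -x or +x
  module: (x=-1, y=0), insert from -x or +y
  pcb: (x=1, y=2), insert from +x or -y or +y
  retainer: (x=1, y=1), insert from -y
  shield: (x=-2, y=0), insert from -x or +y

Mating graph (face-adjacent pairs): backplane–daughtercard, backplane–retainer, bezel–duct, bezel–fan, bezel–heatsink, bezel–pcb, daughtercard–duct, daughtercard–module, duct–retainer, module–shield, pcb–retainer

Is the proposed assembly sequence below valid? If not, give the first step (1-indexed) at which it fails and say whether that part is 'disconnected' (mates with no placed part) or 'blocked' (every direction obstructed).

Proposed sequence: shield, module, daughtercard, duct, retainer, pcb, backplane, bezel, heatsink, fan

Valid

1. shield@(-2, 0) [-x clear] — {shield}
2. module@(-1, 0) [+y clear] — {module, shield}
3. daughtercard@(0, 0) [+x clear] — {daughtercard, module, shield}
4. duct@(0, 1) [-x clear] — {daughtercard, duct, module, shield}
5. retainer@(1, 1) [-y clear] — {daughtercard, duct, module, retainer, shield}
6. pcb@(1, 2) [+x clear] — {daughtercard, duct, module, pcb, retainer, shield}
7. backplane@(1, 0) [-y clear] — {backplane, daughtercard, duct, module, pcb, retainer, shield}
8. bezel@(0, 2) [-x clear] — {backplane, bezel, daughtercard, duct, module, pcb, retainer, shield}
9. heatsink@(-1, 2) [-x clear] — {backplane, bezel, daughtercard, duct, heatsink, module, pcb, retainer, shield}
10. fan@(0, 3) [+x clear] — {backplane, bezel, daughtercard, duct, fan, heatsink, module, pcb, retainer, shield}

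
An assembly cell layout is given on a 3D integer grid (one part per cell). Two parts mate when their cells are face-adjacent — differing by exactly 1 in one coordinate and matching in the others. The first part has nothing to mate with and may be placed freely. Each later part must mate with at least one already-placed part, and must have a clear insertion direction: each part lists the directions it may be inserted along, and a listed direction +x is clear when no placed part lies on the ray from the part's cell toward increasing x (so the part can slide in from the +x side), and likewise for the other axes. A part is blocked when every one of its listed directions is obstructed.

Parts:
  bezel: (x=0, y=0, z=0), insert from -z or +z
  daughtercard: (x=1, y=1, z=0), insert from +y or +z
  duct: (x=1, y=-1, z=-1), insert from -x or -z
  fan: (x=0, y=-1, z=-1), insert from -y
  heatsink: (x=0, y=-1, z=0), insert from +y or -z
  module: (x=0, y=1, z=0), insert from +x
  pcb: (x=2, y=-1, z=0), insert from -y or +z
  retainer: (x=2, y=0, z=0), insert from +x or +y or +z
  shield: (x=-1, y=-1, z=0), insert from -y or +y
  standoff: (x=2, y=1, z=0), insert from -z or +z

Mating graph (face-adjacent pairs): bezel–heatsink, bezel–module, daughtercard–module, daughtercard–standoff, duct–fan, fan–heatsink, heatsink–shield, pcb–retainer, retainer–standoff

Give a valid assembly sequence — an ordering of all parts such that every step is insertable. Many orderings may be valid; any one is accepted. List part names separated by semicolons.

shield; heatsink; fan; duct; bezel; module; daughtercard; standoff; retainer; pcb

1. shield@(-1, -1, 0) [-y clear] — {shield}
2. heatsink@(0, -1, 0) [+y clear] — {heatsink, shield}
3. fan@(0, -1, -1) [-y clear] — {fan, heatsink, shield}
4. duct@(1, -1, -1) [-z clear] — {duct, fan, heatsink, shield}
5. bezel@(0, 0, 0) [-z clear] — {bezel, duct, fan, heatsink, shield}
6. module@(0, 1, 0) [+x clear] — {bezel, duct, fan, heatsink, module, shield}
7. daughtercard@(1, 1, 0) [+y clear] — {bezel, daughtercard, duct, fan, heatsink, module, shield}
8. standoff@(2, 1, 0) [-z clear] — {bezel, daughtercard, duct, fan, heatsink, module, shield, standoff}
9. retainer@(2, 0, 0) [+x clear] — {bezel, daughtercard, duct, fan, heatsink, module, retainer, shield, standoff}
10. pcb@(2, -1, 0) [-y clear] — {bezel, daughtercard, duct, fan, heatsink, module, pcb, retainer, shield, standoff}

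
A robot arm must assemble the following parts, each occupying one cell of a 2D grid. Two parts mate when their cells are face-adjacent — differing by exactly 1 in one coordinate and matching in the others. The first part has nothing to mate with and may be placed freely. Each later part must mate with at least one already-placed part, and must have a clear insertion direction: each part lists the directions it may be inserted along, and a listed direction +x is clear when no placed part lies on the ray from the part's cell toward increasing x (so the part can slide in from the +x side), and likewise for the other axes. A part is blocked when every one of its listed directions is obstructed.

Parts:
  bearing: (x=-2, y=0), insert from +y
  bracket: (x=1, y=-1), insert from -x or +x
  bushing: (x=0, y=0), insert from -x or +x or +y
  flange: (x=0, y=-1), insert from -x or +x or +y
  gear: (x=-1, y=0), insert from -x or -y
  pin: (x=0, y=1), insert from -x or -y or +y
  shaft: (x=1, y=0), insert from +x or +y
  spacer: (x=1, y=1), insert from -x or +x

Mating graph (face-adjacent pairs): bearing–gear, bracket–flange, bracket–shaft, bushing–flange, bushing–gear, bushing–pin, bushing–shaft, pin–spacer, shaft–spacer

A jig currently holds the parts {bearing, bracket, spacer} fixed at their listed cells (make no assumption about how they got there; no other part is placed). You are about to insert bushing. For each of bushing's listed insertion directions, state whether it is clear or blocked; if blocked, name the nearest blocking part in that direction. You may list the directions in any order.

+x: clear; +y: clear; -x: blocked by bearing

-x: nearest on ray is bearing@(-2, 0) ⇒ blocked
+x: ray from bushing(0, 0) has no placed part ⇒ clear
+y: ray from bushing(0, 0) has no placed part ⇒ clear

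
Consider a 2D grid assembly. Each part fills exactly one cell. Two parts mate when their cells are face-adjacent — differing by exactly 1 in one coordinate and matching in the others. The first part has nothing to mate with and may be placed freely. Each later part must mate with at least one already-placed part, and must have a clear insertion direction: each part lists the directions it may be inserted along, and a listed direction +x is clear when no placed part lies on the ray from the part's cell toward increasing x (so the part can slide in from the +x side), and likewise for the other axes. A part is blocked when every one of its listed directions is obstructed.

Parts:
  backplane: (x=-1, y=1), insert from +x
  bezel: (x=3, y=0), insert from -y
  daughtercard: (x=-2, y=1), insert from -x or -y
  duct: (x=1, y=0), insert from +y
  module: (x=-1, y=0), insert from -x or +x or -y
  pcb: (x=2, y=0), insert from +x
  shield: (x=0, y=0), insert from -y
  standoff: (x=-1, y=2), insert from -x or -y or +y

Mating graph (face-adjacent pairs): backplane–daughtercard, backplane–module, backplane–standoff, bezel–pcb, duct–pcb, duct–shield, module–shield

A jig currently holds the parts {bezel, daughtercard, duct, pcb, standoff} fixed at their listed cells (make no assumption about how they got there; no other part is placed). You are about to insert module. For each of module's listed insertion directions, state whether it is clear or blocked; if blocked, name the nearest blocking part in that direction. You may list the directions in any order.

+x: blocked by duct; -x: clear; -y: clear

-x: ray from module(-1, 0) has no placed part ⇒ clear
+x: nearest on ray is duct@(1, 0) ⇒ blocked
-y: ray from module(-1, 0) has no placed part ⇒ clear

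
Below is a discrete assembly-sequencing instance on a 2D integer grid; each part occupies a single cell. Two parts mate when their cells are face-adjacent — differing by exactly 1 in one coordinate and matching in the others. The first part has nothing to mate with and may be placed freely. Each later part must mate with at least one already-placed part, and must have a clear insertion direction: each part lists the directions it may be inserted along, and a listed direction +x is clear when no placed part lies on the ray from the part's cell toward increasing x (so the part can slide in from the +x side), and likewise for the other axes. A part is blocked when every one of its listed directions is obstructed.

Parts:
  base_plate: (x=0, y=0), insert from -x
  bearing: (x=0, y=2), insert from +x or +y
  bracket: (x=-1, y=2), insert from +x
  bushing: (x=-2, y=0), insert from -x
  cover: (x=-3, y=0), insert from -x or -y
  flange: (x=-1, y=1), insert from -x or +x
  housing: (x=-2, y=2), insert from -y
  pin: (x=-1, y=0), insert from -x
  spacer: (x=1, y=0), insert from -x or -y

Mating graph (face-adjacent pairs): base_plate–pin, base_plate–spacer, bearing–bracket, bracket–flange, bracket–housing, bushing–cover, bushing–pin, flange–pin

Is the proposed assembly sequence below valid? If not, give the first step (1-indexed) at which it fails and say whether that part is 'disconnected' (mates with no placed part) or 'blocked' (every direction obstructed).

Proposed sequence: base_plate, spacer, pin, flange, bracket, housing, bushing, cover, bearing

Valid

1. base_plate@(0, 0) [-x clear] — {base_plate}
2. spacer@(1, 0) [-y clear] — {base_plate, spacer}
3. pin@(-1, 0) [-x clear] — {base_plate, pin, spacer}
4. flange@(-1, 1) [-x clear] — {base_plate, flange, pin, spacer}
5. bracket@(-1, 2) [+x clear] — {base_plate, bracket, flange, pin, spacer}
6. housing@(-2, 2) [-y clear] — {base_plate, bracket, flange, housing, pin, spacer}
7. bushing@(-2, 0) [-x clear] — {base_plate, bracket, bushing, flange, housing, pin, spacer}
8. cover@(-3, 0) [-x clear] — {base_plate, bracket, bushing, cover, flange, housing, pin, spacer}
9. bearing@(0, 2) [+x clear] — {base_plate, bearing, bracket, bushing, cover, flange, housing, pin, spacer}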